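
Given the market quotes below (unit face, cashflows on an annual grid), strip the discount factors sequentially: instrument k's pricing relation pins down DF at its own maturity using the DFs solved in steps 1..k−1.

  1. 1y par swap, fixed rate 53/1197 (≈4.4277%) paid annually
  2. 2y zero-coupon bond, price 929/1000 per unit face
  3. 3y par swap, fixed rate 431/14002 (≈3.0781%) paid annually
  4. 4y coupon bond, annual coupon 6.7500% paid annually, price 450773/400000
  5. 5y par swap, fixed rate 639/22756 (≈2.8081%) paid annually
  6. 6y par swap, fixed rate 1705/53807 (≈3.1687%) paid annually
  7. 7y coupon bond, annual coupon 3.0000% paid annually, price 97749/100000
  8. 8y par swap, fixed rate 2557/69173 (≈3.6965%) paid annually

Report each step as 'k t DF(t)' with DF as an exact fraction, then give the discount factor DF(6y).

step 1 [1y] swap r/1=53/1197: DF=(1 − 53/1197·(0))/(1+53/1197) = 1197/1250 ≈ 0.957600
step 2 [2y] zero: DF = P = 929/1000 ≈ 0.929000
step 3 [3y] swap r/1=431/14002: DF=(1 − 431/14002·(0.957600+0.929000))/(1+431/14002) = 4569/5000 ≈ 0.913800
step 4 [4y] bond c/1=27/400: DF=(450773/400000 − 27/400·(0.957600+0.929000+0.913800))/(1+27/400) = 4393/5000 ≈ 0.878600
step 5 [5y] swap r/1=639/22756: DF=(1 − 639/22756·(0.957600+0.929000+0.913800+0.878600))/(1+639/22756) = 4361/5000 ≈ 0.872200
step 6 [6y] swap r/1=1705/53807: DF=(1 − 1705/53807·(0.957600+0.929000+0.913800+0.878600+0.872200))/(1+1705/53807) = 1659/2000 ≈ 0.829500
step 7 [7y] bond c/1=3/100: DF=(97749/100000 − 3/100·(0.957600+0.929000+0.913800+0.878600+0.872200+0.829500))/(1+3/100) = 7923/10000 ≈ 0.792300
step 8 [8y] swap r/1=2557/69173: DF=(1 − 2557/69173·(0.957600+0.929000+0.913800+0.878600+0.872200+0.829500+0.792300))/(1+2557/69173) = 7443/10000 ≈ 0.744300

1 1 1197/1250
2 2 929/1000
3 3 4569/5000
4 4 4393/5000
5 5 4361/5000
6 6 1659/2000
7 7 7923/10000
8 8 7443/10000
DF(6y) = 1659/2000 ≈ 0.829500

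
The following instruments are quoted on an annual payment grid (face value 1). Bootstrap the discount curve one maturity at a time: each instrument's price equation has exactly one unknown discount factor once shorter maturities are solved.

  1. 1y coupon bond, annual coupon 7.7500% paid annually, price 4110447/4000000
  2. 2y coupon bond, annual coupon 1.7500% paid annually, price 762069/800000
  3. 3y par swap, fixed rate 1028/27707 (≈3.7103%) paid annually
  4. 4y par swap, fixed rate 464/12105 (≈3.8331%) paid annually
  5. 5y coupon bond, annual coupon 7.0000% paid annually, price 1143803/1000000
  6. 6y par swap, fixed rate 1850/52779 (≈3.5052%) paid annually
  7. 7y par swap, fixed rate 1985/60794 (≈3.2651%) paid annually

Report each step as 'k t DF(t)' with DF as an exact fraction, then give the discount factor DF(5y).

step 1 [1y] bond c/1=31/400: DF=(4110447/4000000 − 31/400·(0))/(1+31/400) = 9537/10000 ≈ 0.953700
step 2 [2y] bond c/1=7/400: DF=(762069/800000 − 7/400·(0.953700))/(1+7/400) = 4599/5000 ≈ 0.919800
step 3 [3y] swap r/1=1028/27707: DF=(1 − 1028/27707·(0.953700+0.919800))/(1+1028/27707) = 2243/2500 ≈ 0.897200
step 4 [4y] swap r/1=464/12105: DF=(1 − 464/12105·(0.953700+0.919800+0.897200))/(1+464/12105) = 538/625 ≈ 0.860800
step 5 [5y] bond c/1=7/100: DF=(1143803/1000000 − 7/100·(0.953700+0.919800+0.897200+0.860800))/(1+7/100) = 4157/5000 ≈ 0.831400
step 6 [6y] swap r/1=1850/52779: DF=(1 − 1850/52779·(0.953700+0.919800+0.897200+0.860800+0.831400))/(1+1850/52779) = 163/200 ≈ 0.815000
step 7 [7y] swap r/1=1985/60794: DF=(1 − 1985/60794·(0.953700+0.919800+0.897200+0.860800+0.831400+0.815000))/(1+1985/60794) = 1603/2000 ≈ 0.801500

1 1 9537/10000
2 2 4599/5000
3 3 2243/2500
4 4 538/625
5 5 4157/5000
6 6 163/200
7 7 1603/2000
DF(5y) = 4157/5000 ≈ 0.831400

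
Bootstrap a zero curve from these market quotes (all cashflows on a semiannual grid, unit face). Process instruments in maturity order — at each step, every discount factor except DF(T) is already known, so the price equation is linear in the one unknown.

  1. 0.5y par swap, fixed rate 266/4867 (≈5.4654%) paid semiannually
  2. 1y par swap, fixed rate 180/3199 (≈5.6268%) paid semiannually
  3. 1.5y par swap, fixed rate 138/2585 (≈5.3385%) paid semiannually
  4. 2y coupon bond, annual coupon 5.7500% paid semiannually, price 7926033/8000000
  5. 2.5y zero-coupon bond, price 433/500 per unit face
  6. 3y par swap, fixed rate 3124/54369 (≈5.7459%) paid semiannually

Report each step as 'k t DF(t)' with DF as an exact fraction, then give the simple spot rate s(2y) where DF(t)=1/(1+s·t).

1 1/2 4867/5000
2 1 473/500
3 3/2 9241/10000
4 2 2209/2500
5 5/2 433/500
6 3 4219/5000
s(2y) = (1/(2209/2500) − 1)/(2) = 291/4418 ≈ 6.5867%

step 1 [0.5y] swap r/2=133/4867: DF=(1 − 133/4867·(0))/(1+133/4867) = 4867/5000 ≈ 0.973400
step 2 [1y] swap r/2=90/3199: DF=(1 − 90/3199·(0.973400))/(1+90/3199) = 473/500 ≈ 0.946000
step 3 [1.5y] swap r/2=69/2585: DF=(1 − 69/2585·(0.973400+0.946000))/(1+69/2585) = 9241/10000 ≈ 0.924100
step 4 [2y] bond c/2=23/800: DF=(7926033/8000000 − 23/800·(0.973400+0.946000+0.924100))/(1+23/800) = 2209/2500 ≈ 0.883600
step 5 [2.5y] zero: DF = P = 433/500 ≈ 0.866000
step 6 [3y] swap r/2=1562/54369: DF=(1 − 1562/54369·(0.973400+0.946000+0.924100+0.883600+0.866000))/(1+1562/54369) = 4219/5000 ≈ 0.843800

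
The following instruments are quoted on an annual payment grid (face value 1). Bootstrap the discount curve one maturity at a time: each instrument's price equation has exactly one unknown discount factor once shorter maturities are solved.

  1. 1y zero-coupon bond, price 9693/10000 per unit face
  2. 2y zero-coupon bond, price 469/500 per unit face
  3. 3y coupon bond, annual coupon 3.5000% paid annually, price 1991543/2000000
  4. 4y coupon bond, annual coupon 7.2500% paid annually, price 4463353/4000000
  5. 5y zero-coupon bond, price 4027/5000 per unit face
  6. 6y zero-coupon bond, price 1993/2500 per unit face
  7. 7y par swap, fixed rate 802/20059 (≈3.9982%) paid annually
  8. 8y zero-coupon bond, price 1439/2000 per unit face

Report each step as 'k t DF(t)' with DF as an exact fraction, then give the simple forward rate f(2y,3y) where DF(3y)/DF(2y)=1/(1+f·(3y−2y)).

1 1 9693/10000
2 2 469/500
3 3 561/625
4 4 2127/2500
5 5 4027/5000
6 6 1993/2500
7 7 3797/5000
8 8 1439/2000
f(2y,3y) = ((469/500)/(561/625) − 1)/(1) = 101/2244 ≈ 4.5009%

step 1 [1y] zero: DF = P = 9693/10000 ≈ 0.969300
step 2 [2y] zero: DF = P = 469/500 ≈ 0.938000
step 3 [3y] bond c/1=7/200: DF=(1991543/2000000 − 7/200·(0.969300+0.938000))/(1+7/200) = 561/625 ≈ 0.897600
step 4 [4y] bond c/1=29/400: DF=(4463353/4000000 − 29/400·(0.969300+0.938000+0.897600))/(1+29/400) = 2127/2500 ≈ 0.850800
step 5 [5y] zero: DF = P = 4027/5000 ≈ 0.805400
step 6 [6y] zero: DF = P = 1993/2500 ≈ 0.797200
step 7 [7y] swap r/1=802/20059: DF=(1 − 802/20059·(0.969300+0.938000+0.897600+0.850800+0.805400+0.797200))/(1+802/20059) = 3797/5000 ≈ 0.759400
step 8 [8y] zero: DF = P = 1439/2000 ≈ 0.719500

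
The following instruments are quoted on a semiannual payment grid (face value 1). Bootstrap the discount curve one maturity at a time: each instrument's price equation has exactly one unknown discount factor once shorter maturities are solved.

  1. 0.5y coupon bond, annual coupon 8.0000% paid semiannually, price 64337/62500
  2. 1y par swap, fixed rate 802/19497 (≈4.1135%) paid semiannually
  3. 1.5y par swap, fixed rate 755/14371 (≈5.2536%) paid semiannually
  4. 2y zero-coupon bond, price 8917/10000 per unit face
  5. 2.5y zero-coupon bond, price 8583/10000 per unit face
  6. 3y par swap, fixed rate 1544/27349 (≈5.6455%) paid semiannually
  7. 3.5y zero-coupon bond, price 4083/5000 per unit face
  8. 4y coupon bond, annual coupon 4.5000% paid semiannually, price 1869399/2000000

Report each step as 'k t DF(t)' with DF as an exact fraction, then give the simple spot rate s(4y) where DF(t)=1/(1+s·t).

step 1 [0.5y] bond c/2=1/25: DF=(64337/62500 − 1/25·(0))/(1+1/25) = 4949/5000 ≈ 0.989800
step 2 [1y] swap r/2=401/19497: DF=(1 − 401/19497·(0.989800))/(1+401/19497) = 9599/10000 ≈ 0.959900
step 3 [1.5y] swap r/2=755/28742: DF=(1 − 755/28742·(0.989800+0.959900))/(1+755/28742) = 1849/2000 ≈ 0.924500
step 4 [2y] zero: DF = P = 8917/10000 ≈ 0.891700
step 5 [2.5y] zero: DF = P = 8583/10000 ≈ 0.858300
step 6 [3y] swap r/2=772/27349: DF=(1 − 772/27349·(0.989800+0.959900+0.924500+0.891700+0.858300))/(1+772/27349) = 1057/1250 ≈ 0.845600
step 7 [3.5y] zero: DF = P = 4083/5000 ≈ 0.816600
step 8 [4y] bond c/2=9/400: DF=(1869399/2000000 − 9/400·(0.989800+0.959900+0.924500+0.891700+0.858300+0.845600+0.816600))/(1+9/400) = 3879/5000 ≈ 0.775800

1 1/2 4949/5000
2 1 9599/10000
3 3/2 1849/2000
4 2 8917/10000
5 5/2 8583/10000
6 3 1057/1250
7 7/2 4083/5000
8 4 3879/5000
s(4y) = (1/(3879/5000) − 1)/(4) = 1121/15516 ≈ 7.2248%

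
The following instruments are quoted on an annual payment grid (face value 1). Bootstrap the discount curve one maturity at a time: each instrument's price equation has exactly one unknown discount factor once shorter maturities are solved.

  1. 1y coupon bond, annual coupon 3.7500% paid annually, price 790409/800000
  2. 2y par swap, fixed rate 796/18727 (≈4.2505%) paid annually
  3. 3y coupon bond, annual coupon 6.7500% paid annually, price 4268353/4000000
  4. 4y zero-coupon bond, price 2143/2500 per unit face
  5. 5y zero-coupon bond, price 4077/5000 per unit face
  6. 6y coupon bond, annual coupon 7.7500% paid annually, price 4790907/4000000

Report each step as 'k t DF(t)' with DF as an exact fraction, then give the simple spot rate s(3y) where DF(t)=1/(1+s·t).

1 1 9523/10000
2 2 2301/2500
3 3 2203/2500
4 4 2143/2500
5 5 4077/5000
6 6 1983/2500
s(3y) = (1/(2203/2500) − 1)/(3) = 99/2203 ≈ 4.4939%

step 1 [1y] bond c/1=3/80: DF=(790409/800000 − 3/80·(0))/(1+3/80) = 9523/10000 ≈ 0.952300
step 2 [2y] swap r/1=796/18727: DF=(1 − 796/18727·(0.952300))/(1+796/18727) = 2301/2500 ≈ 0.920400
step 3 [3y] bond c/1=27/400: DF=(4268353/4000000 − 27/400·(0.952300+0.920400))/(1+27/400) = 2203/2500 ≈ 0.881200
step 4 [4y] zero: DF = P = 2143/2500 ≈ 0.857200
step 5 [5y] zero: DF = P = 4077/5000 ≈ 0.815400
step 6 [6y] bond c/1=31/400: DF=(4790907/4000000 − 31/400·(0.952300+0.920400+0.881200+0.857200+0.815400))/(1+31/400) = 1983/2500 ≈ 0.793200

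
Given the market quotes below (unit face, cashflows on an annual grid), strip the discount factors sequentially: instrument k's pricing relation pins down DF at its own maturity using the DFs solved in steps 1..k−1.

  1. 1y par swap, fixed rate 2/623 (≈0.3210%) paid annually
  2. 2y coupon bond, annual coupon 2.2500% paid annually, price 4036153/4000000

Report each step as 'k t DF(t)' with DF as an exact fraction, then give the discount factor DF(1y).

step 1 [1y] swap r/1=2/623: DF=(1 − 2/623·(0))/(1+2/623) = 623/625 ≈ 0.996800
step 2 [2y] bond c/1=9/400: DF=(4036153/4000000 − 9/400·(0.996800))/(1+9/400) = 9649/10000 ≈ 0.964900

1 1 623/625
2 2 9649/10000
DF(1y) = 623/625 ≈ 0.996800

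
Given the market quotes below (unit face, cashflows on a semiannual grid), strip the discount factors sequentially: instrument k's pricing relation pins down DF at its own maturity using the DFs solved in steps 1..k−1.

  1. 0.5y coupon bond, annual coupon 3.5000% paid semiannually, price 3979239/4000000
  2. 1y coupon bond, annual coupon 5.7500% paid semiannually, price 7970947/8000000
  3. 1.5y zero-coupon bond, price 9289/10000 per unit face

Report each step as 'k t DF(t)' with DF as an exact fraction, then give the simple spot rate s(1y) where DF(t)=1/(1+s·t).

step 1 [0.5y] bond c/2=7/400: DF=(3979239/4000000 − 7/400·(0))/(1+7/400) = 9777/10000 ≈ 0.977700
step 2 [1y] bond c/2=23/800: DF=(7970947/8000000 − 23/800·(0.977700))/(1+23/800) = 2353/2500 ≈ 0.941200
step 3 [1.5y] zero: DF = P = 9289/10000 ≈ 0.928900

1 1/2 9777/10000
2 1 2353/2500
3 3/2 9289/10000
s(1y) = (1/(2353/2500) − 1)/(1) = 147/2353 ≈ 6.2473%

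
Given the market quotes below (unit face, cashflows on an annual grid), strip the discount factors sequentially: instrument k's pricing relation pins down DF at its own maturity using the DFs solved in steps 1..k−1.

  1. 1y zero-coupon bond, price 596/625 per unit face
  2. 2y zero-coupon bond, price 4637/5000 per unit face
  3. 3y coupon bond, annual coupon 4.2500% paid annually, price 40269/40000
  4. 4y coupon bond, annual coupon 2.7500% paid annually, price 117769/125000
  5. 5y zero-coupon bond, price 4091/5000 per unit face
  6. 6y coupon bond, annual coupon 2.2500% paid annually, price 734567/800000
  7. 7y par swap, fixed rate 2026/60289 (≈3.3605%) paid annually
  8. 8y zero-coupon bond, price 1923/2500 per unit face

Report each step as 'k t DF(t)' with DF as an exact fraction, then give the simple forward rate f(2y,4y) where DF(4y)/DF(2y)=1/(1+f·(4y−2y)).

step 1 [1y] zero: DF = P = 596/625 ≈ 0.953600
step 2 [2y] zero: DF = P = 4637/5000 ≈ 0.927400
step 3 [3y] bond c/1=17/400: DF=(40269/40000 − 17/400·(0.953600+0.927400))/(1+17/400) = 889/1000 ≈ 0.889000
step 4 [4y] bond c/1=11/400: DF=(117769/125000 − 11/400·(0.953600+0.927400+0.889000))/(1+11/400) = 2107/2500 ≈ 0.842800
step 5 [5y] zero: DF = P = 4091/5000 ≈ 0.818200
step 6 [6y] bond c/1=9/400: DF=(734567/800000 − 9/400·(0.953600+0.927400+0.889000+0.842800+0.818200))/(1+9/400) = 1601/2000 ≈ 0.800500
step 7 [7y] swap r/1=2026/60289: DF=(1 − 2026/60289·(0.953600+0.927400+0.889000+0.842800+0.818200+0.800500))/(1+2026/60289) = 3987/5000 ≈ 0.797400
step 8 [8y] zero: DF = P = 1923/2500 ≈ 0.769200

1 1 596/625
2 2 4637/5000
3 3 889/1000
4 4 2107/2500
5 5 4091/5000
6 6 1601/2000
7 7 3987/5000
8 8 1923/2500
f(2y,4y) = ((4637/5000)/(2107/2500) − 1)/(2) = 423/8428 ≈ 5.0190%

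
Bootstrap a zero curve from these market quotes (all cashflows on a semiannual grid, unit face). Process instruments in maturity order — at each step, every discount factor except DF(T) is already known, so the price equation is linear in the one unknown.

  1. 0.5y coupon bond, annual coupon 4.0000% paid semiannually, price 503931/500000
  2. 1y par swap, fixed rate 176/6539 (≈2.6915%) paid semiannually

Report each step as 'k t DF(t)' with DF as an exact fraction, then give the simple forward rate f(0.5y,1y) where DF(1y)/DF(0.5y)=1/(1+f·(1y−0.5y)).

1 1/2 9881/10000
2 1 1217/1250
f(0.5y,1y) = ((9881/10000)/(1217/1250) − 1)/(1/2) = 145/4868 ≈ 2.9786%

step 1 [0.5y] bond c/2=1/50: DF=(503931/500000 − 1/50·(0))/(1+1/50) = 9881/10000 ≈ 0.988100
step 2 [1y] swap r/2=88/6539: DF=(1 − 88/6539·(0.988100))/(1+88/6539) = 1217/1250 ≈ 0.973600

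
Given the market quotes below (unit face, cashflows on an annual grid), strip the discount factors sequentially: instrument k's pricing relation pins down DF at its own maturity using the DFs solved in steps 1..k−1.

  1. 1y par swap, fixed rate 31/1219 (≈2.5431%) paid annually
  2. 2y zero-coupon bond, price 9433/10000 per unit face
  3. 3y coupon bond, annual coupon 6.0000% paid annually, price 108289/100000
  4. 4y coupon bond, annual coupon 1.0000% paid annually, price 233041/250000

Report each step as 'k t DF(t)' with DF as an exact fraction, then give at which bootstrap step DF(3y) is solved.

step 1 [1y] swap r/1=31/1219: DF=(1 − 31/1219·(0))/(1+31/1219) = 1219/1250 ≈ 0.975200
step 2 [2y] zero: DF = P = 9433/10000 ≈ 0.943300
step 3 [3y] bond c/1=3/50: DF=(108289/100000 − 3/50·(0.975200+0.943300))/(1+3/50) = 913/1000 ≈ 0.913000
step 4 [4y] bond c/1=1/100: DF=(233041/250000 − 1/100·(0.975200+0.943300+0.913000))/(1+1/100) = 8949/10000 ≈ 0.894900

1 1 1219/1250
2 2 9433/10000
3 3 913/1000
4 4 8949/10000
DF(3y) is solved at step 3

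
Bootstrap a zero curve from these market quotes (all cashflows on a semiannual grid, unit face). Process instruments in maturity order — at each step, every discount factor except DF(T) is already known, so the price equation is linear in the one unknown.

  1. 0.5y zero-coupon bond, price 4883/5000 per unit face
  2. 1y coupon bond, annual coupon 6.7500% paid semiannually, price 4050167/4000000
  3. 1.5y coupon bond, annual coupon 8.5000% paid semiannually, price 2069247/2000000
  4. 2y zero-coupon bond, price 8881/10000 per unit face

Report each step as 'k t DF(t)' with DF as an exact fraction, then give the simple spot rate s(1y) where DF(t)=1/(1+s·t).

step 1 [0.5y] zero: DF = P = 4883/5000 ≈ 0.976600
step 2 [1y] bond c/2=27/800: DF=(4050167/4000000 − 27/800·(0.976600))/(1+27/800) = 2369/2500 ≈ 0.947600
step 3 [1.5y] bond c/2=17/400: DF=(2069247/2000000 − 17/400·(0.976600+0.947600))/(1+17/400) = 457/500 ≈ 0.914000
step 4 [2y] zero: DF = P = 8881/10000 ≈ 0.888100

1 1/2 4883/5000
2 1 2369/2500
3 3/2 457/500
4 2 8881/10000
s(1y) = (1/(2369/2500) − 1)/(1) = 131/2369 ≈ 5.5298%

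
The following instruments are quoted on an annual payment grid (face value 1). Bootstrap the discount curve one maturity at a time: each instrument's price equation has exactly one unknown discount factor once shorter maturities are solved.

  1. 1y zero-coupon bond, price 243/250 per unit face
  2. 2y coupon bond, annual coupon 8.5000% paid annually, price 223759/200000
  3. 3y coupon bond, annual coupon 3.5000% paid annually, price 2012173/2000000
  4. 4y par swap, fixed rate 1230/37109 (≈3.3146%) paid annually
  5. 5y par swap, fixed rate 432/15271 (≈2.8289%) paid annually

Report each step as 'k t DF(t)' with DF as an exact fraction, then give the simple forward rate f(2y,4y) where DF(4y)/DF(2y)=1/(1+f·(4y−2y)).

step 1 [1y] zero: DF = P = 243/250 ≈ 0.972000
step 2 [2y] bond c/1=17/200: DF=(223759/200000 − 17/200·(0.972000))/(1+17/200) = 191/200 ≈ 0.955000
step 3 [3y] bond c/1=7/200: DF=(2012173/2000000 − 7/200·(0.972000+0.955000))/(1+7/200) = 9069/10000 ≈ 0.906900
step 4 [4y] swap r/1=1230/37109: DF=(1 − 1230/37109·(0.972000+0.955000+0.906900))/(1+1230/37109) = 877/1000 ≈ 0.877000
step 5 [5y] swap r/1=432/15271: DF=(1 − 432/15271·(0.972000+0.955000+0.906900+0.877000))/(1+432/15271) = 544/625 ≈ 0.870400

1 1 243/250
2 2 191/200
3 3 9069/10000
4 4 877/1000
5 5 544/625
f(2y,4y) = ((191/200)/(877/1000) − 1)/(2) = 39/877 ≈ 4.4470%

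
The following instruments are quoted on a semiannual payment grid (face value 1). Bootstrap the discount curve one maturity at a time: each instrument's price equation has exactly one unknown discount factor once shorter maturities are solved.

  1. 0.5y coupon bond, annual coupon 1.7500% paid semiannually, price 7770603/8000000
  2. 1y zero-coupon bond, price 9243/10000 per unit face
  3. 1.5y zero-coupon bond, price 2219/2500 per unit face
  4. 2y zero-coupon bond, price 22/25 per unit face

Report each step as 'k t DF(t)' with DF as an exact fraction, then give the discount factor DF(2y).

1 1/2 9629/10000
2 1 9243/10000
3 3/2 2219/2500
4 2 22/25
DF(2y) = 22/25 ≈ 0.880000

step 1 [0.5y] bond c/2=7/800: DF=(7770603/8000000 − 7/800·(0))/(1+7/800) = 9629/10000 ≈ 0.962900
step 2 [1y] zero: DF = P = 9243/10000 ≈ 0.924300
step 3 [1.5y] zero: DF = P = 2219/2500 ≈ 0.887600
step 4 [2y] zero: DF = P = 22/25 ≈ 0.880000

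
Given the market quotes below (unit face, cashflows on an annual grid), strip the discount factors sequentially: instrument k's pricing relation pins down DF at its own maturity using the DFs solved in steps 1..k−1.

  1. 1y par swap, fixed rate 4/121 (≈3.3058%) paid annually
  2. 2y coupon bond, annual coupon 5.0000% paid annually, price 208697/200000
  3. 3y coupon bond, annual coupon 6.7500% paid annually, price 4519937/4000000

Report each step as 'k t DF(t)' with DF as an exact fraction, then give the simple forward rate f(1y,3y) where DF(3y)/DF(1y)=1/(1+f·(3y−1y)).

step 1 [1y] swap r/1=4/121: DF=(1 − 4/121·(0))/(1+4/121) = 121/125 ≈ 0.968000
step 2 [2y] bond c/1=1/20: DF=(208697/200000 − 1/20·(0.968000))/(1+1/20) = 9477/10000 ≈ 0.947700
step 3 [3y] bond c/1=27/400: DF=(4519937/4000000 − 27/400·(0.968000+0.947700))/(1+27/400) = 4687/5000 ≈ 0.937400

1 1 121/125
2 2 9477/10000
3 3 4687/5000
f(1y,3y) = ((121/125)/(4687/5000) − 1)/(2) = 153/9374 ≈ 1.6322%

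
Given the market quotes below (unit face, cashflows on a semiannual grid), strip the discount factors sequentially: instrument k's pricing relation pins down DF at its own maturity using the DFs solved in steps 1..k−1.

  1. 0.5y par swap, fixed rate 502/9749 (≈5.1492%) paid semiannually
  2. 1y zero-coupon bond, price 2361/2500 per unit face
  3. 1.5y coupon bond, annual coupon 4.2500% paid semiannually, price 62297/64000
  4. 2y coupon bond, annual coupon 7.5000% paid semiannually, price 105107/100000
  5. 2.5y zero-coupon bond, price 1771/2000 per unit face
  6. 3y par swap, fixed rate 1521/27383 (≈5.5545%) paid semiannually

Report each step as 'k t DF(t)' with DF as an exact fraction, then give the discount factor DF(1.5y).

1 1/2 9749/10000
2 1 2361/2500
3 3/2 2283/2500
4 2 9107/10000
5 5/2 1771/2000
6 3 8479/10000
DF(1.5y) = 2283/2500 ≈ 0.913200

step 1 [0.5y] swap r/2=251/9749: DF=(1 − 251/9749·(0))/(1+251/9749) = 9749/10000 ≈ 0.974900
step 2 [1y] zero: DF = P = 2361/2500 ≈ 0.944400
step 3 [1.5y] bond c/2=17/800: DF=(62297/64000 − 17/800·(0.974900+0.944400))/(1+17/800) = 2283/2500 ≈ 0.913200
step 4 [2y] bond c/2=3/80: DF=(105107/100000 − 3/80·(0.974900+0.944400+0.913200))/(1+3/80) = 9107/10000 ≈ 0.910700
step 5 [2.5y] zero: DF = P = 1771/2000 ≈ 0.885500
step 6 [3y] swap r/2=1521/54766: DF=(1 − 1521/54766·(0.974900+0.944400+0.913200+0.910700+0.885500))/(1+1521/54766) = 8479/10000 ≈ 0.847900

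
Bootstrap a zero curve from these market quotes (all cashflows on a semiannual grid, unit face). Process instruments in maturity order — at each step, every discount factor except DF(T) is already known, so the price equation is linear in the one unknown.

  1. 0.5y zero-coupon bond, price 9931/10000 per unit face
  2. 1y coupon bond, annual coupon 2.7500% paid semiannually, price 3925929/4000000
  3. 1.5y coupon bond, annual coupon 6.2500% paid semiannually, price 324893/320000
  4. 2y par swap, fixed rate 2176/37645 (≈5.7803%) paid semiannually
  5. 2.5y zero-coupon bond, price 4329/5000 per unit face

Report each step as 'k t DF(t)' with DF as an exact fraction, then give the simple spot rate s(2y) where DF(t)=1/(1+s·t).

step 1 [0.5y] zero: DF = P = 9931/10000 ≈ 0.993100
step 2 [1y] bond c/2=11/800: DF=(3925929/4000000 − 11/800·(0.993100))/(1+11/800) = 9547/10000 ≈ 0.954700
step 3 [1.5y] bond c/2=1/32: DF=(324893/320000 − 1/32·(0.993100+0.954700))/(1+1/32) = 1851/2000 ≈ 0.925500
step 4 [2y] swap r/2=1088/37645: DF=(1 − 1088/37645·(0.993100+0.954700+0.925500))/(1+1088/37645) = 557/625 ≈ 0.891200
step 5 [2.5y] zero: DF = P = 4329/5000 ≈ 0.865800

1 1/2 9931/10000
2 1 9547/10000
3 3/2 1851/2000
4 2 557/625
5 5/2 4329/5000
s(2y) = (1/(557/625) − 1)/(2) = 34/557 ≈ 6.1041%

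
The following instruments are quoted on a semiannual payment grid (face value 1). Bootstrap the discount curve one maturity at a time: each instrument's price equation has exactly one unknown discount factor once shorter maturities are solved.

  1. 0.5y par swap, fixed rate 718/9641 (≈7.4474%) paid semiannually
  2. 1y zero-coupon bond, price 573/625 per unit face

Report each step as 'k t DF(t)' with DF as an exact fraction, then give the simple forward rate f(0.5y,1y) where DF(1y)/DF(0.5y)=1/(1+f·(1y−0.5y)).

step 1 [0.5y] swap r/2=359/9641: DF=(1 − 359/9641·(0))/(1+359/9641) = 9641/10000 ≈ 0.964100
step 2 [1y] zero: DF = P = 573/625 ≈ 0.916800

1 1/2 9641/10000
2 1 573/625
f(0.5y,1y) = ((9641/10000)/(573/625) − 1)/(1/2) = 473/4584 ≈ 10.3185%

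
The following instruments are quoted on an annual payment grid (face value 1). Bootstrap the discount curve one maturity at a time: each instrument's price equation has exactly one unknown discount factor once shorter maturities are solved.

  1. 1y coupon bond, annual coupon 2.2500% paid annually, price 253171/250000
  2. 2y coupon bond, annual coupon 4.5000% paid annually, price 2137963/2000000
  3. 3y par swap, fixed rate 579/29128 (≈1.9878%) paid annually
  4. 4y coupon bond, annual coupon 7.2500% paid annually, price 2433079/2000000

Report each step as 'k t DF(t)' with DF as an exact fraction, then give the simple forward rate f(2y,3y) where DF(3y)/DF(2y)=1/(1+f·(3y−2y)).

step 1 [1y] bond c/1=9/400: DF=(253171/250000 − 9/400·(0))/(1+9/400) = 619/625 ≈ 0.990400
step 2 [2y] bond c/1=9/200: DF=(2137963/2000000 − 9/200·(0.990400))/(1+9/200) = 9803/10000 ≈ 0.980300
step 3 [3y] swap r/1=579/29128: DF=(1 − 579/29128·(0.990400+0.980300))/(1+579/29128) = 9421/10000 ≈ 0.942100
step 4 [4y] bond c/1=29/400: DF=(2433079/2000000 − 29/400·(0.990400+0.980300+0.942100))/(1+29/400) = 4687/5000 ≈ 0.937400

1 1 619/625
2 2 9803/10000
3 3 9421/10000
4 4 4687/5000
f(2y,3y) = ((9803/10000)/(9421/10000) − 1)/(1) = 382/9421 ≈ 4.0548%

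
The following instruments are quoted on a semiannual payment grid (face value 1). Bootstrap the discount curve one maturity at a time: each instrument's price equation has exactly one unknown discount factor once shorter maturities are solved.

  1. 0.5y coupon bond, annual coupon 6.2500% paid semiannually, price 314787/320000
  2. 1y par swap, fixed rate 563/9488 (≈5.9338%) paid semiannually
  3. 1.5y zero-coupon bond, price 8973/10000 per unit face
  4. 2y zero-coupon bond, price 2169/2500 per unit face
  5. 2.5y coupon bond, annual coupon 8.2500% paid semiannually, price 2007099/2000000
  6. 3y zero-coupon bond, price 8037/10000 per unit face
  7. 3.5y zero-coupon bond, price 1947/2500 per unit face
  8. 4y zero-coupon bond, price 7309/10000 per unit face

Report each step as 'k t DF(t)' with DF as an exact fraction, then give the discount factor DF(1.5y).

1 1/2 9539/10000
2 1 9437/10000
3 3/2 8973/10000
4 2 2169/2500
5 5/2 8187/10000
6 3 8037/10000
7 7/2 1947/2500
8 4 7309/10000
DF(1.5y) = 8973/10000 ≈ 0.897300

step 1 [0.5y] bond c/2=1/32: DF=(314787/320000 − 1/32·(0))/(1+1/32) = 9539/10000 ≈ 0.953900
step 2 [1y] swap r/2=563/18976: DF=(1 − 563/18976·(0.953900))/(1+563/18976) = 9437/10000 ≈ 0.943700
step 3 [1.5y] zero: DF = P = 8973/10000 ≈ 0.897300
step 4 [2y] zero: DF = P = 2169/2500 ≈ 0.867600
step 5 [2.5y] bond c/2=33/800: DF=(2007099/2000000 − 33/800·(0.953900+0.943700+0.897300+0.867600))/(1+33/800) = 8187/10000 ≈ 0.818700
step 6 [3y] zero: DF = P = 8037/10000 ≈ 0.803700
step 7 [3.5y] zero: DF = P = 1947/2500 ≈ 0.778800
step 8 [4y] zero: DF = P = 7309/10000 ≈ 0.730900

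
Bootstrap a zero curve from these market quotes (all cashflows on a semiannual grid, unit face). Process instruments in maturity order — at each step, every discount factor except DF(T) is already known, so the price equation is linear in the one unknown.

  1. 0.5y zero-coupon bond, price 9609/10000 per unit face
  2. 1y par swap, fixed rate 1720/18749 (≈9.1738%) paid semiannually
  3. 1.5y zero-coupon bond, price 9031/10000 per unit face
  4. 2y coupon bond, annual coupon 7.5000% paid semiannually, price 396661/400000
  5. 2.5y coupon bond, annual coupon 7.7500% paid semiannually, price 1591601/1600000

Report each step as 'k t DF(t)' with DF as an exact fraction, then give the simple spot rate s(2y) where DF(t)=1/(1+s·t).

1 1/2 9609/10000
2 1 457/500
3 3/2 9031/10000
4 2 4277/5000
5 5/2 8221/10000
s(2y) = (1/(4277/5000) − 1)/(2) = 723/8554 ≈ 8.4522%

step 1 [0.5y] zero: DF = P = 9609/10000 ≈ 0.960900
step 2 [1y] swap r/2=860/18749: DF=(1 − 860/18749·(0.960900))/(1+860/18749) = 457/500 ≈ 0.914000
step 3 [1.5y] zero: DF = P = 9031/10000 ≈ 0.903100
step 4 [2y] bond c/2=3/80: DF=(396661/400000 − 3/80·(0.960900+0.914000+0.903100))/(1+3/80) = 4277/5000 ≈ 0.855400
step 5 [2.5y] bond c/2=31/800: DF=(1591601/1600000 − 31/800·(0.960900+0.914000+0.903100+0.855400))/(1+31/800) = 8221/10000 ≈ 0.822100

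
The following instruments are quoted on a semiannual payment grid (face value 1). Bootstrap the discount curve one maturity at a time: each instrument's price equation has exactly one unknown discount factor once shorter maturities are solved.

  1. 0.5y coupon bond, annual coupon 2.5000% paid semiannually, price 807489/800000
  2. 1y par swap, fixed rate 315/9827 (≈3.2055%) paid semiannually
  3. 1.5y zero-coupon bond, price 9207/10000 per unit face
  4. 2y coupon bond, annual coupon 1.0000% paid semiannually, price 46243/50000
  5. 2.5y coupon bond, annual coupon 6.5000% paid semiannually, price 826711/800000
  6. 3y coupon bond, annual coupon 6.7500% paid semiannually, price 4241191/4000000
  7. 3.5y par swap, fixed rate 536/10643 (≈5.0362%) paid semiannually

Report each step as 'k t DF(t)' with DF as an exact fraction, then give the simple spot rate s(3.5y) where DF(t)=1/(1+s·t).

step 1 [0.5y] bond c/2=1/80: DF=(807489/800000 − 1/80·(0))/(1+1/80) = 9969/10000 ≈ 0.996900
step 2 [1y] swap r/2=315/19654: DF=(1 − 315/19654·(0.996900))/(1+315/19654) = 1937/2000 ≈ 0.968500
step 3 [1.5y] zero: DF = P = 9207/10000 ≈ 0.920700
step 4 [2y] bond c/2=1/200: DF=(46243/50000 − 1/200·(0.996900+0.968500+0.920700))/(1+1/200) = 9059/10000 ≈ 0.905900
step 5 [2.5y] bond c/2=13/400: DF=(826711/800000 − 13/400·(0.996900+0.968500+0.920700+0.905900))/(1+13/400) = 1763/2000 ≈ 0.881500
step 6 [3y] bond c/2=27/800: DF=(4241191/4000000 − 27/800·(0.996900+0.968500+0.920700+0.905900+0.881500))/(1+27/800) = 8731/10000 ≈ 0.873100
step 7 [3.5y] swap r/2=268/10643: DF=(1 − 268/10643·(0.996900+0.968500+0.920700+0.905900+0.881500+0.873100))/(1+268/10643) = 1049/1250 ≈ 0.839200

1 1/2 9969/10000
2 1 1937/2000
3 3/2 9207/10000
4 2 9059/10000
5 5/2 1763/2000
6 3 8731/10000
7 7/2 1049/1250
s(3.5y) = (1/(1049/1250) − 1)/(7/2) = 402/7343 ≈ 5.4746%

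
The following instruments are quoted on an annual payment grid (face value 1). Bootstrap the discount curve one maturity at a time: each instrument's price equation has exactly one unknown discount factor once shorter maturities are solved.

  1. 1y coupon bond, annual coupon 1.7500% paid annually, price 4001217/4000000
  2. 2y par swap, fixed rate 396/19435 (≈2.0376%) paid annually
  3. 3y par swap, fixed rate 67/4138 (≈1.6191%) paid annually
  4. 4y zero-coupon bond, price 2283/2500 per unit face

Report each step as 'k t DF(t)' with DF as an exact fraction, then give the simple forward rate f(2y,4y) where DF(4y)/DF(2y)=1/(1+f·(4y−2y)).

1 1 9831/10000
2 2 2401/2500
3 3 9531/10000
4 4 2283/2500
f(2y,4y) = ((2401/2500)/(2283/2500) − 1)/(2) = 59/2283 ≈ 2.5843%

step 1 [1y] bond c/1=7/400: DF=(4001217/4000000 − 7/400·(0))/(1+7/400) = 9831/10000 ≈ 0.983100
step 2 [2y] swap r/1=396/19435: DF=(1 − 396/19435·(0.983100))/(1+396/19435) = 2401/2500 ≈ 0.960400
step 3 [3y] swap r/1=67/4138: DF=(1 − 67/4138·(0.983100+0.960400))/(1+67/4138) = 9531/10000 ≈ 0.953100
step 4 [4y] zero: DF = P = 2283/2500 ≈ 0.913200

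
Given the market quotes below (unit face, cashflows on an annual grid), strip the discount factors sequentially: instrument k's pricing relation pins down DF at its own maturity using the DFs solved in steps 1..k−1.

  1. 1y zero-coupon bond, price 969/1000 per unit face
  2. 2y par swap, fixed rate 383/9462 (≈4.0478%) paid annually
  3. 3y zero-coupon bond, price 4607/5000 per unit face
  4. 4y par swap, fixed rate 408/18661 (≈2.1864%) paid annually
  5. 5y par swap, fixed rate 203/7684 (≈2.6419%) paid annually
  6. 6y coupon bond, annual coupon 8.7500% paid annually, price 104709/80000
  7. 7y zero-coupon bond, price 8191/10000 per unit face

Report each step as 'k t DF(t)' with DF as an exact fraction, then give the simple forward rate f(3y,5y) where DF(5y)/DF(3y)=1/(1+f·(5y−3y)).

1 1 969/1000
2 2 4617/5000
3 3 4607/5000
4 4 574/625
5 5 4391/5000
6 6 4163/5000
7 7 8191/10000
f(3y,5y) = ((4607/5000)/(4391/5000) − 1)/(2) = 108/4391 ≈ 2.4596%

step 1 [1y] zero: DF = P = 969/1000 ≈ 0.969000
step 2 [2y] swap r/1=383/9462: DF=(1 − 383/9462·(0.969000))/(1+383/9462) = 4617/5000 ≈ 0.923400
step 3 [3y] zero: DF = P = 4607/5000 ≈ 0.921400
step 4 [4y] swap r/1=408/18661: DF=(1 − 408/18661·(0.969000+0.923400+0.921400))/(1+408/18661) = 574/625 ≈ 0.918400
step 5 [5y] swap r/1=203/7684: DF=(1 − 203/7684·(0.969000+0.923400+0.921400+0.918400))/(1+203/7684) = 4391/5000 ≈ 0.878200
step 6 [6y] bond c/1=7/80: DF=(104709/80000 − 7/80·(0.969000+0.923400+0.921400+0.918400+0.878200))/(1+7/80) = 4163/5000 ≈ 0.832600
step 7 [7y] zero: DF = P = 8191/10000 ≈ 0.819100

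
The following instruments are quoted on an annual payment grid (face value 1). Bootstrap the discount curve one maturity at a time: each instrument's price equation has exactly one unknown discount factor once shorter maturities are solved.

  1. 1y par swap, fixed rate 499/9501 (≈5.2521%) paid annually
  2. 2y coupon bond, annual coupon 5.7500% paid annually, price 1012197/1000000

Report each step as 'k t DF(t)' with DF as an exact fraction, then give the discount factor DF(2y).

1 1 9501/10000
2 2 1811/2000
DF(2y) = 1811/2000 ≈ 0.905500

step 1 [1y] swap r/1=499/9501: DF=(1 − 499/9501·(0))/(1+499/9501) = 9501/10000 ≈ 0.950100
step 2 [2y] bond c/1=23/400: DF=(1012197/1000000 − 23/400·(0.950100))/(1+23/400) = 1811/2000 ≈ 0.905500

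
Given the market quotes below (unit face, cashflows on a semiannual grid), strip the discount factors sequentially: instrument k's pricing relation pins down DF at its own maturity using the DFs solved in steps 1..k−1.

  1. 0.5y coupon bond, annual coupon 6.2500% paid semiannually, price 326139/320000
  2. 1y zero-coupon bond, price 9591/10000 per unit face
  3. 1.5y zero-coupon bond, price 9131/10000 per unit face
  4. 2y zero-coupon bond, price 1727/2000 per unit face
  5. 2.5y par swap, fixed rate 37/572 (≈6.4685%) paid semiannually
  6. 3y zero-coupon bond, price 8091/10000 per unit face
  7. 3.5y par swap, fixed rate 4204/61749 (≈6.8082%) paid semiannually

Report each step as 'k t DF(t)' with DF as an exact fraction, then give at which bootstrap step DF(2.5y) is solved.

1 1/2 9883/10000
2 1 9591/10000
3 3/2 9131/10000
4 2 1727/2000
5 5/2 213/250
6 3 8091/10000
7 7/2 3949/5000
DF(2.5y) is solved at step 5

step 1 [0.5y] bond c/2=1/32: DF=(326139/320000 − 1/32·(0))/(1+1/32) = 9883/10000 ≈ 0.988300
step 2 [1y] zero: DF = P = 9591/10000 ≈ 0.959100
step 3 [1.5y] zero: DF = P = 9131/10000 ≈ 0.913100
step 4 [2y] zero: DF = P = 1727/2000 ≈ 0.863500
step 5 [2.5y] swap r/2=37/1144: DF=(1 − 37/1144·(0.988300+0.959100+0.913100+0.863500))/(1+37/1144) = 213/250 ≈ 0.852000
step 6 [3y] zero: DF = P = 8091/10000 ≈ 0.809100
step 7 [3.5y] swap r/2=2102/61749: DF=(1 − 2102/61749·(0.988300+0.959100+0.913100+0.863500+0.852000+0.809100))/(1+2102/61749) = 3949/5000 ≈ 0.789800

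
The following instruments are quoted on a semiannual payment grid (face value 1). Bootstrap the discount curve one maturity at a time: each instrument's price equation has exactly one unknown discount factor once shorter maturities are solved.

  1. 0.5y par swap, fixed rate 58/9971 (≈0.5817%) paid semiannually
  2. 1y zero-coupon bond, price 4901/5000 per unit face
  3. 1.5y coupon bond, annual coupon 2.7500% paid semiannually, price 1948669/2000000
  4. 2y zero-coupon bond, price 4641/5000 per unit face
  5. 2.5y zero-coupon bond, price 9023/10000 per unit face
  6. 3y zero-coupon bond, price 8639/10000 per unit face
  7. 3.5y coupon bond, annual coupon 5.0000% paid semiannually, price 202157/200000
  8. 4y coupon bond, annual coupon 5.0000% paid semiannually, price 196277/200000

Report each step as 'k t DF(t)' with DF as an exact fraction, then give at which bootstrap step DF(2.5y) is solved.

1 1/2 9971/10000
2 1 4901/5000
3 3/2 9343/10000
4 2 4641/5000
5 5/2 9023/10000
6 3 8639/10000
7 7/2 4247/5000
8 4 4/5
DF(2.5y) is solved at step 5

step 1 [0.5y] swap r/2=29/9971: DF=(1 − 29/9971·(0))/(1+29/9971) = 9971/10000 ≈ 0.997100
step 2 [1y] zero: DF = P = 4901/5000 ≈ 0.980200
step 3 [1.5y] bond c/2=11/800: DF=(1948669/2000000 − 11/800·(0.997100+0.980200))/(1+11/800) = 9343/10000 ≈ 0.934300
step 4 [2y] zero: DF = P = 4641/5000 ≈ 0.928200
step 5 [2.5y] zero: DF = P = 9023/10000 ≈ 0.902300
step 6 [3y] zero: DF = P = 8639/10000 ≈ 0.863900
step 7 [3.5y] bond c/2=1/40: DF=(202157/200000 − 1/40·(0.997100+0.980200+0.934300+0.928200+0.902300+0.863900))/(1+1/40) = 4247/5000 ≈ 0.849400
step 8 [4y] bond c/2=1/40: DF=(196277/200000 − 1/40·(0.997100+0.980200+0.934300+0.928200+0.902300+0.863900+0.849400))/(1+1/40) = 4/5 ≈ 0.800000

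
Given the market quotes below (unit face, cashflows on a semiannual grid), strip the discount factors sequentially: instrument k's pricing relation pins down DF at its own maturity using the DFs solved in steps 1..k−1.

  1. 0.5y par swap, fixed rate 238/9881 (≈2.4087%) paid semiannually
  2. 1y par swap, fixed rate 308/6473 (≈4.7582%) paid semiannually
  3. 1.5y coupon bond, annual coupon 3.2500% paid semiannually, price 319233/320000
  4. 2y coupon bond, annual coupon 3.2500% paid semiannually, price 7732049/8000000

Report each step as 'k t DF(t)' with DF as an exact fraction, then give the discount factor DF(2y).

1 1/2 9881/10000
2 1 4769/5000
3 3/2 4753/5000
4 2 1131/1250
DF(2y) = 1131/1250 ≈ 0.904800

step 1 [0.5y] swap r/2=119/9881: DF=(1 − 119/9881·(0))/(1+119/9881) = 9881/10000 ≈ 0.988100
step 2 [1y] swap r/2=154/6473: DF=(1 − 154/6473·(0.988100))/(1+154/6473) = 4769/5000 ≈ 0.953800
step 3 [1.5y] bond c/2=13/800: DF=(319233/320000 − 13/800·(0.988100+0.953800))/(1+13/800) = 4753/5000 ≈ 0.950600
step 4 [2y] bond c/2=13/800: DF=(7732049/8000000 − 13/800·(0.988100+0.953800+0.950600))/(1+13/800) = 1131/1250 ≈ 0.904800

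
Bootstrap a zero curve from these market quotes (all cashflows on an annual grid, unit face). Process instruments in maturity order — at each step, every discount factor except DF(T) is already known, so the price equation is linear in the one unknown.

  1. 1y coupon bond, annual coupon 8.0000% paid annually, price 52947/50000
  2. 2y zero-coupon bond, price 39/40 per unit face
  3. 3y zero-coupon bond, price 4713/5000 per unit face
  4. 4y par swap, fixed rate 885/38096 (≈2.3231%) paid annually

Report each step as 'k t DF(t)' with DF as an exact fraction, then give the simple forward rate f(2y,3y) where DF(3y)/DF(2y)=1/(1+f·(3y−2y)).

1 1 1961/2000
2 2 39/40
3 3 4713/5000
4 4 1823/2000
f(2y,3y) = ((39/40)/(4713/5000) − 1)/(1) = 54/1571 ≈ 3.4373%

step 1 [1y] bond c/1=2/25: DF=(52947/50000 − 2/25·(0))/(1+2/25) = 1961/2000 ≈ 0.980500
step 2 [2y] zero: DF = P = 39/40 ≈ 0.975000
step 3 [3y] zero: DF = P = 4713/5000 ≈ 0.942600
step 4 [4y] swap r/1=885/38096: DF=(1 − 885/38096·(0.980500+0.975000+0.942600))/(1+885/38096) = 1823/2000 ≈ 0.911500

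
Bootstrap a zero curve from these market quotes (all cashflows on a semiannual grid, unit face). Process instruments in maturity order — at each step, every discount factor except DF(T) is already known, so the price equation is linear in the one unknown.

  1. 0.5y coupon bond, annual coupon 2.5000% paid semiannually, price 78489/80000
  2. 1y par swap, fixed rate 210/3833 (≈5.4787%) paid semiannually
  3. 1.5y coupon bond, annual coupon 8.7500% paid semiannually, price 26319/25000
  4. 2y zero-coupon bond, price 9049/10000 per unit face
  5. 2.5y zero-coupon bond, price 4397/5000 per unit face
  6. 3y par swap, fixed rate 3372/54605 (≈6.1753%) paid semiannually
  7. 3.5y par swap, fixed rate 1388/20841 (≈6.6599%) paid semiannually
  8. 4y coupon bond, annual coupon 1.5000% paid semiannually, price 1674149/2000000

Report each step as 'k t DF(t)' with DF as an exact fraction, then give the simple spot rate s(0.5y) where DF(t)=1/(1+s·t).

1 1/2 969/1000
2 1 379/400
3 3/2 9283/10000
4 2 9049/10000
5 5/2 4397/5000
6 3 4157/5000
7 7/2 3959/5000
8 4 7843/10000
s(0.5y) = (1/(969/1000) − 1)/(1/2) = 62/969 ≈ 6.3983%

step 1 [0.5y] bond c/2=1/80: DF=(78489/80000 − 1/80·(0))/(1+1/80) = 969/1000 ≈ 0.969000
step 2 [1y] swap r/2=105/3833: DF=(1 − 105/3833·(0.969000))/(1+105/3833) = 379/400 ≈ 0.947500
step 3 [1.5y] bond c/2=7/160: DF=(26319/25000 − 7/160·(0.969000+0.947500))/(1+7/160) = 9283/10000 ≈ 0.928300
step 4 [2y] zero: DF = P = 9049/10000 ≈ 0.904900
step 5 [2.5y] zero: DF = P = 4397/5000 ≈ 0.879400
step 6 [3y] swap r/2=1686/54605: DF=(1 − 1686/54605·(0.969000+0.947500+0.928300+0.904900+0.879400))/(1+1686/54605) = 4157/5000 ≈ 0.831400
step 7 [3.5y] swap r/2=694/20841: DF=(1 − 694/20841·(0.969000+0.947500+0.928300+0.904900+0.879400+0.831400))/(1+694/20841) = 3959/5000 ≈ 0.791800
step 8 [4y] bond c/2=3/400: DF=(1674149/2000000 − 3/400·(0.969000+0.947500+0.928300+0.904900+0.879400+0.831400+0.791800))/(1+3/400) = 7843/10000 ≈ 0.784300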